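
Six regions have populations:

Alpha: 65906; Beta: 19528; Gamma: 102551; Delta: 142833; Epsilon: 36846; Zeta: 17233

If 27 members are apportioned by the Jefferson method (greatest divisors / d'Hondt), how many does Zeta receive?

1

Standard divisor 384897/27 ≈ 14255.444; standard quotas: Alpha 4.623, Beta 1.370, Gamma 7.194, Delta 10.020, Epsilon 2.585, Zeta 1.209.
Rounding down gives 4, 1, 7, 10, 2, 1 = 25 seats, so the divisor must be adjusted.
With modified divisor 12900: modified quotas Alpha 5.109, Beta 1.514, Gamma 7.950, Delta 11.072, Epsilon 2.856, Zeta 1.336.
Rounding down: Alpha 5, Beta 1, Gamma 7, Delta 11, Epsilon 2, Zeta 1 (total 27).
Zeta receives 1.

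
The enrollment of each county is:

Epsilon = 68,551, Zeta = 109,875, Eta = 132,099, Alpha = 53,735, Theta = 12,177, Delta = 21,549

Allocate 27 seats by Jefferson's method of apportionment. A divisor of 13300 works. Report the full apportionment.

With modified divisor 13300: modified quotas Epsilon 5.154, Zeta 8.261, Eta 9.932, Alpha 4.040, Theta 0.916, Delta 1.620.
Rounding down: Epsilon 5, Zeta 8, Eta 9, Alpha 4, Theta 0, Delta 1 (total 27).

Epsilon 5; Zeta 8; Eta 9; Alpha 4; Theta 0; Delta 1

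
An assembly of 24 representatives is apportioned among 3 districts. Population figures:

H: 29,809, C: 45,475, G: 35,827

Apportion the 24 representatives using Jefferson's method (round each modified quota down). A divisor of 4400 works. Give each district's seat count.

H: 6, C: 10, G: 8

With modified divisor 4400: modified quotas H 6.775, C 10.335, G 8.143.
Rounding down: H 6, C 10, G 8 (total 24).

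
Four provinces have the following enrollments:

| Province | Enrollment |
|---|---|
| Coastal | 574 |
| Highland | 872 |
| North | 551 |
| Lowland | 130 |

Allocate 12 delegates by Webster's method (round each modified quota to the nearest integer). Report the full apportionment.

Coastal: 3, Highland: 5, North: 3, Lowland: 1

Standard divisor 2127/12 ≈ 177.25; standard quotas: Coastal 3.238, Highland 4.920, North 3.109, Lowland 0.733.
Rounding to the nearest integer gives Coastal 3, Highland 5, North 3, Lowland 1 — total 12, matching the house size, so no adjustment is needed.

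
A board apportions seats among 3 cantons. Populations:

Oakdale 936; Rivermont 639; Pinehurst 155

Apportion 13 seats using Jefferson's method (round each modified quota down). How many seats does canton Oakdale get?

Standard divisor 1730/13 ≈ 133.077; standard quotas: Oakdale 7.034, Rivermont 4.802, Pinehurst 1.165.
Rounding down gives 7, 4, 1 = 12 seats, so the divisor must be adjusted.
With modified divisor 120: modified quotas Oakdale 7.800, Rivermont 5.325, Pinehurst 1.292.
Rounding down: Oakdale 7, Rivermont 5, Pinehurst 1 (total 13).
Oakdale receives 7.

7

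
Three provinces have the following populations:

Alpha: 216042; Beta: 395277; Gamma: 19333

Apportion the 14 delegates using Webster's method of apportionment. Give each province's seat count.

Alpha=5, Beta=9, Gamma=0

Standard divisor 630652/14 ≈ 45046.571; standard quotas: Alpha 4.796, Beta 8.775, Gamma 0.429.
Rounding to the nearest integer gives Alpha 5, Beta 9, Gamma 0 — total 14, matching the house size, so no adjustment is needed.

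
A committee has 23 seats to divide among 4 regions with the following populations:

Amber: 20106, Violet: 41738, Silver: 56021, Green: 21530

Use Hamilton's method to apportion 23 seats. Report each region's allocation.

Amber=3, Violet=7, Silver=9, Green=4

The standard divisor is 139395/23 ≈ 6060.652.
Standard quotas: Amber 3.3175, Violet 6.8867, Silver 9.2434, Green 3.5524.
Lower quotas: Amber 3, Violet 6, Silver 9, Green 3 (sum 21, leaving 2 seats).
Remainders in descending order: Violet 0.8867, Green 0.5524, Amber 0.3175, Silver 0.2434.
Largest remainders: Violet, Green receive the extra seats.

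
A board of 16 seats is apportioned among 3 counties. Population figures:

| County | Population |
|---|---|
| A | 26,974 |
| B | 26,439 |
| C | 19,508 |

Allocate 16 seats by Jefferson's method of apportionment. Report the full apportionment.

A=6; B=6; C=4

Standard divisor 72921/16 ≈ 4557.562; standard quotas: A 5.919, B 5.801, C 4.280.
Rounding down gives 5, 5, 4 = 14 seats, so the divisor must be adjusted.
With modified divisor 4200: modified quotas A 6.422, B 6.295, C 4.645.
Rounding down: A 6, B 6, C 4 (total 16).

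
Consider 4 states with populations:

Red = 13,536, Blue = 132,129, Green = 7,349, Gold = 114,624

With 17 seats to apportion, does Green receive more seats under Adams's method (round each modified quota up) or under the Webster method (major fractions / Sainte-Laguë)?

Adams

Adams: Red 1, Blue 8, Green 1, Gold 7.
Webster: Red 1, Blue 9, Green 0, Gold 7.
Green gets 1 under Adams and 0 under Webster.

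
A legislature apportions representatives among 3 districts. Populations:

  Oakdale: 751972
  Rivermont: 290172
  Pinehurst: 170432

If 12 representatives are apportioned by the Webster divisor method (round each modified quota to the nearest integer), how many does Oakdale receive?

7

Standard divisor 1212576/12 ≈ 101048; standard quotas: Oakdale 7.442, Rivermont 2.872, Pinehurst 1.687.
Rounding to the nearest integer gives Oakdale 7, Rivermont 3, Pinehurst 2 — total 12, matching the house size, so no adjustment is needed.
Oakdale receives 7.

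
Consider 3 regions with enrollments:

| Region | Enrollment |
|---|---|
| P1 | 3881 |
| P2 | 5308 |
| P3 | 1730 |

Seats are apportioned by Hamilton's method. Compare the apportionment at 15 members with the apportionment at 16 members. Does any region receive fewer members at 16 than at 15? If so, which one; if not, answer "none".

P3

At 15 seats: P1 5, P2 7, P3 3.
At 16 seats: P1 6, P2 8, P3 2.
P3 drops from 3 to 2.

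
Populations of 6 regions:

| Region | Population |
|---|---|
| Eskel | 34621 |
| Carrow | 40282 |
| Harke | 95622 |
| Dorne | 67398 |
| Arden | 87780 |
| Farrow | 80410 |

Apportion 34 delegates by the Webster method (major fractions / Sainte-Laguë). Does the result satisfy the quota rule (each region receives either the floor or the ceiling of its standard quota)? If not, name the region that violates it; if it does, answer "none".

Standard quotas: Eskel 2.898, Carrow 3.372, Harke 8.006, Dorne 5.643, Arden 7.349, Farrow 6.732.
Webster allocation: Eskel 3, Carrow 3, Harke 8, Dorne 6, Arden 7, Farrow 7.
Every allocation lies between the lower and upper quota.

none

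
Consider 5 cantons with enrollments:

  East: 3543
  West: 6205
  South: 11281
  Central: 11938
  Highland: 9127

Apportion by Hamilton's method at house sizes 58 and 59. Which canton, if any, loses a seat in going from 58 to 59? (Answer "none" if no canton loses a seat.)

At 58 seats: East 5, West 9, South 15, Central 16, Highland 13.
At 59 seats: East 5, West 8, South 16, Central 17, Highland 13.
West drops from 9 to 8.

West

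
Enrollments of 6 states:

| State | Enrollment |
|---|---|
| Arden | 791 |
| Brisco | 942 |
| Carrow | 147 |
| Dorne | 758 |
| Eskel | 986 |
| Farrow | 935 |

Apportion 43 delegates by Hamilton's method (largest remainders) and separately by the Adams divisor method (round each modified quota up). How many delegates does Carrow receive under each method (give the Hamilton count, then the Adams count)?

1 and 2

Hamilton: Arden 8, Brisco 9, Carrow 1, Dorne 7, Eskel 9, Farrow 9.
Adams: Arden 7, Brisco 9, Carrow 2, Dorne 7, Eskel 9, Farrow 9.
Carrow gets 1 under Hamilton and 2 under Adams.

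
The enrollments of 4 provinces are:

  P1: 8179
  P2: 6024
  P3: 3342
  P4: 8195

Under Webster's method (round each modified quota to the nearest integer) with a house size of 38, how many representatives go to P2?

9

Standard divisor 25740/38 ≈ 677.368; standard quotas: P1 12.075, P2 8.893, P3 4.934, P4 12.098.
Rounding to the nearest integer gives P1 12, P2 9, P3 5, P4 12 — total 38, matching the house size, so no adjustment is needed.
P2 receives 9.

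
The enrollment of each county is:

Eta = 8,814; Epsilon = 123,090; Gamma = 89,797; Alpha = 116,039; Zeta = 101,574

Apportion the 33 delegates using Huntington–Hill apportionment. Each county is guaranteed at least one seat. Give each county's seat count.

With divisor 13624: modified quotas Eta 0.647, Epsilon 9.035, Gamma 6.591, Alpha 8.517, Zeta 7.456.
Geometric-mean thresholds: Eta (min 1), Epsilon √(9·10)=9.487, Gamma √(6·7)=6.481, Alpha √(8·9)=8.485, Zeta √(7·8)=7.483.
Each quota rounded against its threshold gives Eta 1, Epsilon 9, Gamma 7, Alpha 9, Zeta 7 (total 33).

Eta 1; Epsilon 9; Gamma 7; Alpha 9; Zeta 7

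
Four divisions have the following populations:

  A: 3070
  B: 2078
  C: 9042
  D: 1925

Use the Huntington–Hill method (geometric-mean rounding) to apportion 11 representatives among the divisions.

A: 2, B: 2, C: 6, D: 1

With divisor 1432: modified quotas A 2.144, B 1.451, C 6.314, D 1.344.
Geometric-mean thresholds: A √(2·3)=2.449, B √(1·2)=1.414, C √(6·7)=6.481, D √(1·2)=1.414.
Each quota rounded against its threshold gives A 2, B 2, C 6, D 1 (total 11).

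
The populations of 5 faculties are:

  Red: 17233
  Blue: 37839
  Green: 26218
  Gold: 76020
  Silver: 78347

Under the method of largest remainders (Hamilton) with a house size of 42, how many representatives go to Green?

The standard divisor is 235657/42 ≈ 5610.881.
Standard quotas: Red 3.0714, Blue 6.7439, Green 4.6727, Gold 13.5487, Silver 13.9634.
Lower quotas: Red 3, Blue 6, Green 4, Gold 13, Silver 13 (sum 39, leaving 3 seats).
Remainders in descending order: Silver 0.9634, Blue 0.7439, Green 0.6727, Gold 0.5487, Red 0.0714.
The surplus seats go to Silver, Blue, Green.
Green receives 5.

5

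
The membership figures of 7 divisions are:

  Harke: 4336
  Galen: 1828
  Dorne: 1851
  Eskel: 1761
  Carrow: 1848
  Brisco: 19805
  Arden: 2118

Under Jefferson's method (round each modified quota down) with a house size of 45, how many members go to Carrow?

Standard divisor 33547/45 ≈ 745.489; standard quotas: Harke 5.816, Galen 2.452, Dorne 2.483, Eskel 2.362, Carrow 2.479, Brisco 26.566, Arden 2.841.
Rounding down gives 5, 2, 2, 2, 2, 26, 2 = 41 seats, so the divisor must be adjusted.
With modified divisor 700: modified quotas Harke 6.194, Galen 2.611, Dorne 2.644, Eskel 2.516, Carrow 2.640, Brisco 28.293, Arden 3.026.
Rounding down: Harke 6, Galen 2, Dorne 2, Eskel 2, Carrow 2, Brisco 28, Arden 3 (total 45).
Carrow receives 2.

2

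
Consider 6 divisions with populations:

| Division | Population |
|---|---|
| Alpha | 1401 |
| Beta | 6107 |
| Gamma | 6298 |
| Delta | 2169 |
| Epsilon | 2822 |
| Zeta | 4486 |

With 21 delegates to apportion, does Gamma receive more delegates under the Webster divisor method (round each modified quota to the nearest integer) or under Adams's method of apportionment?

Webster

Webster: Alpha 1, Beta 5, Gamma 6, Delta 2, Epsilon 3, Zeta 4.
Adams: Alpha 2, Beta 5, Gamma 5, Delta 2, Epsilon 3, Zeta 4.
Gamma gets 6 under Webster and 5 under Adams.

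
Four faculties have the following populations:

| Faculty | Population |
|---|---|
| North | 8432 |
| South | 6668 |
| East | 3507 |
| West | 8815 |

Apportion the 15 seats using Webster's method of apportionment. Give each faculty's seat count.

Standard divisor 27422/15 ≈ 1828.133; standard quotas: North 4.612, South 3.647, East 1.918, West 4.822.
Rounding to the nearest integer gives 5, 4, 2, 5 = 16 seats, so the divisor must be adjusted.
With modified divisor 1890: modified quotas North 4.461, South 3.528, East 1.856, West 4.664.
Rounding to the nearest integer: North 4, South 4, East 2, West 5 (total 15).

North: 4, South: 4, East: 2, West: 5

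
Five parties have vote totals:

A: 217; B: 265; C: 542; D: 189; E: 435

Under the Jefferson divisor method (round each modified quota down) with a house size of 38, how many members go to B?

Standard divisor 1648/38 ≈ 43.368; standard quotas: A 5.004, B 6.110, C 12.498, D 4.358, E 10.030.
Rounding down gives 5, 6, 12, 4, 10 = 37 seats, so the divisor must be adjusted.
With modified divisor 40: modified quotas A 5.425, B 6.625, C 13.550, D 4.725, E 10.875.
Rounding down: A 5, B 6, C 13, D 4, E 10 (total 38).
B receives 6.

6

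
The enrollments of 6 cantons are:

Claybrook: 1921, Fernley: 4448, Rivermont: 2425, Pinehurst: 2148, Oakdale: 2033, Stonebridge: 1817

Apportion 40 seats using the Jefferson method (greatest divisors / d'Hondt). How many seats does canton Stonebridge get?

5

Standard divisor 14792/40 ≈ 369.8; standard quotas: Claybrook 5.195, Fernley 12.028, Rivermont 6.558, Pinehurst 5.809, Oakdale 5.498, Stonebridge 4.913.
Rounding down gives 5, 12, 6, 5, 5, 4 = 37 seats, so the divisor must be adjusted.
With modified divisor 344: modified quotas Claybrook 5.584, Fernley 12.930, Rivermont 7.049, Pinehurst 6.244, Oakdale 5.910, Stonebridge 5.282.
Rounding down: Claybrook 5, Fernley 12, Rivermont 7, Pinehurst 6, Oakdale 5, Stonebridge 5 (total 40).
Stonebridge receives 5.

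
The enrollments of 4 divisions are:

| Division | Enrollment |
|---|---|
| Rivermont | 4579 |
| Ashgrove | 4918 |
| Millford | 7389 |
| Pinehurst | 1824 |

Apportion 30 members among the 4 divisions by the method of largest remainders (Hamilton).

Rivermont 7, Ashgrove 8, Millford 12, Pinehurst 3

Total 18710; standard divisor 18710/30 ≈ 623.667.
Standard quotas: Rivermont 7.3421, Ashgrove 7.8856, Millford 11.8477, Pinehurst 2.9246.
Lower quotas: Rivermont 7, Ashgrove 7, Millford 11, Pinehurst 2 (sum 27, leaving 3 seats).
Remainders in descending order: Pinehurst 0.9246, Ashgrove 0.8856, Millford 0.8477, Rivermont 0.3421.
Largest remainders: Pinehurst, Ashgrove, Millford receive the extra seats.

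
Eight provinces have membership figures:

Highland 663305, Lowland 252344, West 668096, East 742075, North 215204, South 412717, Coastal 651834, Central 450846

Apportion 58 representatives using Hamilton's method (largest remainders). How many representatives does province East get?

Total 4056421; standard divisor 4056421/58 ≈ 69938.293.
Standard quotas: Highland 9.4841, Lowland 3.6081, West 9.5526, East 10.6104, North 3.0771, South 5.9012, Coastal 9.3201, Central 6.4463.
Lower quotas: Highland 9, Lowland 3, West 9, East 10, North 3, South 5, Coastal 9, Central 6 (sum 54, leaving 4 seats).
Remainders in descending order: South 0.9012, East 0.6104, Lowland 0.6081, West 0.5526, Highland 0.4841, Central 0.4463, Coastal 0.3201, North 0.0771.
Largest remainders: South, East, Lowland, West receive the extra seats.
East receives 11.

11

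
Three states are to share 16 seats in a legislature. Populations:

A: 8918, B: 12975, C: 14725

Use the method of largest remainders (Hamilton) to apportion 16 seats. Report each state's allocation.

The standard divisor is 36618/16 ≈ 2288.625.
Standard quotas: A 3.8967, B 5.6693, C 6.4340.
Lower quotas: A 3, B 5, C 6 (sum 14, leaving 2 seats).
Remainders in descending order: A 0.8967, B 0.6693, C 0.4340.
The surplus seats go to A, B.

A 4, B 6, C 6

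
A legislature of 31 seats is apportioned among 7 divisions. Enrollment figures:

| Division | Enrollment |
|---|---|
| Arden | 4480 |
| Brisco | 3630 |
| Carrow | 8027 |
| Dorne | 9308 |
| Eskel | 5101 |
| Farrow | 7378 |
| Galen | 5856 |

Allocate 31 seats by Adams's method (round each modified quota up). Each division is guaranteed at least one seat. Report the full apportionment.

Arden 3; Brisco 3; Carrow 6; Dorne 6; Eskel 4; Farrow 5; Galen 4

Standard divisor 43780/31 ≈ 1412.258; standard quotas: Arden 3.172, Brisco 2.570, Carrow 5.684, Dorne 6.591, Eskel 3.612, Farrow 5.224, Galen 4.147.
Rounding up gives 4, 3, 6, 7, 4, 6, 5 = 35 seats, so the divisor must be adjusted.
With modified divisor 1580: modified quotas Arden 2.835, Brisco 2.297, Carrow 5.080, Dorne 5.891, Eskel 3.228, Farrow 4.670, Galen 3.706.
Rounding up: Arden 3, Brisco 3, Carrow 6, Dorne 6, Eskel 4, Farrow 5, Galen 4 (total 31).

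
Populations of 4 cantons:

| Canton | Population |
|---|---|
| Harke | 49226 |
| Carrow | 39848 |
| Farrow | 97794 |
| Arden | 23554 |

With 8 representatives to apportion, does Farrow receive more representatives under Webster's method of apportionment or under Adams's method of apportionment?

Webster

Webster: Harke 2, Carrow 1, Farrow 4, Arden 1.
Adams: Harke 2, Carrow 2, Farrow 3, Arden 1.
Farrow gets 4 under Webster and 3 under Adams.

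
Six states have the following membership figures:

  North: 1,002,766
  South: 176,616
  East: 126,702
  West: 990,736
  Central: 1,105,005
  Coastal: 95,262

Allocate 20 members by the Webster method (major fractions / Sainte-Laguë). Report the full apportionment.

Standard divisor 3497087/20 ≈ 174854.35; standard quotas: North 5.735, South 1.010, East 0.725, West 5.666, Central 6.320, Coastal 0.545.
Rounding to the nearest integer gives 6, 1, 1, 6, 6, 1 = 21 seats, so the divisor must be adjusted.
With modified divisor 181200: modified quotas North 5.534, South 0.975, East 0.699, West 5.468, Central 6.098, Coastal 0.526.
Rounding to the nearest integer: North 6, South 1, East 1, West 5, Central 6, Coastal 1 (total 20).

North: 6, South: 1, East: 1, West: 5, Central: 6, Coastal: 1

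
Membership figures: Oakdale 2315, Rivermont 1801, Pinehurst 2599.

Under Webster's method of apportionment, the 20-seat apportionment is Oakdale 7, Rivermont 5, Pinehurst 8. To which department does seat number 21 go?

Priority for the next seat is population ÷ (current seats + 0.5).
Priorities: Oakdale 308.667, Rivermont 327.455, Pinehurst 305.765.
Highest priority: Rivermont.

Rivermont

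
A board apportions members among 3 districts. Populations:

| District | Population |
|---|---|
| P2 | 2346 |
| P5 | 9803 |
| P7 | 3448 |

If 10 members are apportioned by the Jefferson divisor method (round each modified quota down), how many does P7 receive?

2

Standard divisor 15597/10 ≈ 1559.7; standard quotas: P2 1.504, P5 6.285, P7 2.211.
Rounding down gives 1, 6, 2 = 9 seats, so the divisor must be adjusted.
With modified divisor 1300: modified quotas P2 1.805, P5 7.541, P7 2.652.
Rounding down: P2 1, P5 7, P7 2 (total 10).
P7 receives 2.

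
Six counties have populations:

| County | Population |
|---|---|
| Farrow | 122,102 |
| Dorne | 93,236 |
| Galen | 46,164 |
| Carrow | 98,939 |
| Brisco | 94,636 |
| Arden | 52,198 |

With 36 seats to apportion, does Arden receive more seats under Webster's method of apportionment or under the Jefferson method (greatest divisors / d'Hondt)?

Webster

Webster: Farrow 9, Dorne 6, Galen 3, Carrow 7, Brisco 7, Arden 4.
Jefferson: Farrow 9, Dorne 7, Galen 3, Carrow 7, Brisco 7, Arden 3.
Arden gets 4 under Webster and 3 under Jefferson.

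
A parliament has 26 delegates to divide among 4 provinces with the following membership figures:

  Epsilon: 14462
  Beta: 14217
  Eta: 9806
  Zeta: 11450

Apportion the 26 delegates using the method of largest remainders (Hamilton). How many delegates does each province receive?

The standard divisor is 49935/26 ≈ 1920.577.
Standard quotas: Epsilon 7.5300, Beta 7.4025, Eta 5.1058, Zeta 5.9618.
Lower quotas: Epsilon 7, Beta 7, Eta 5, Zeta 5 (sum 24, leaving 2 seats).
Remainders in descending order: Zeta 0.9618, Epsilon 0.5300, Beta 0.4025, Eta 0.1058.
Largest remainders: Zeta, Epsilon receive the extra seats.

Epsilon=8; Beta=7; Eta=5; Zeta=6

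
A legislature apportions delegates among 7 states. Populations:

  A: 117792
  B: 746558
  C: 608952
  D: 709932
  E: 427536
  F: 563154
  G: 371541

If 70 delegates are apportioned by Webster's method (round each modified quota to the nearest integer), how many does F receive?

Standard divisor 3545465/70 ≈ 50649.5; standard quotas: A 2.326, B 14.740, C 12.023, D 14.017, E 8.441, F 11.119, G 7.336.
Rounding to the nearest integer gives 2, 15, 12, 14, 8, 11, 7 = 69 seats, so the divisor must be adjusted.
With modified divisor 49900: modified quotas A 2.361, B 14.961, C 12.203, D 14.227, E 8.568, F 11.286, G 7.446.
Rounding to the nearest integer: A 2, B 15, C 12, D 14, E 9, F 11, G 7 (total 70).
F receives 11.

11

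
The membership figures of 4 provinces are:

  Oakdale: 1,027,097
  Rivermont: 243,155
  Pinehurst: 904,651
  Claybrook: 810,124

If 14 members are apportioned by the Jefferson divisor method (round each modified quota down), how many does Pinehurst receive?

Standard divisor 2985027/14 ≈ 213216.214; standard quotas: Oakdale 4.817, Rivermont 1.140, Pinehurst 4.243, Claybrook 3.800.
Rounding down gives 4, 1, 4, 3 = 12 seats, so the divisor must be adjusted.
With modified divisor 191700: modified quotas Oakdale 5.358, Rivermont 1.268, Pinehurst 4.719, Claybrook 4.226.
Rounding down: Oakdale 5, Rivermont 1, Pinehurst 4, Claybrook 4 (total 14).
Pinehurst receives 4.

4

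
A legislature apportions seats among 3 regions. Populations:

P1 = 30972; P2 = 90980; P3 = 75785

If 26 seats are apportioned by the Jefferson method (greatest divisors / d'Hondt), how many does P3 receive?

10

Standard divisor 197737/26 ≈ 7605.269; standard quotas: P1 4.072, P2 11.963, P3 9.965.
Rounding down gives 4, 11, 9 = 24 seats, so the divisor must be adjusted.
With modified divisor 7300: modified quotas P1 4.243, P2 12.463, P3 10.382.
Rounding down: P1 4, P2 12, P3 10 (total 26).
P3 receives 10.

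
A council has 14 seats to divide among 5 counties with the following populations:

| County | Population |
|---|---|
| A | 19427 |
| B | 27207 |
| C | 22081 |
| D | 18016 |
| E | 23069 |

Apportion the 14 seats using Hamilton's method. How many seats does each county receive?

Standard divisor: 109800 ÷ 14 ≈ 7842.857.
Standard quotas: A 2.4770, B 3.4690, C 2.8154, D 2.2971, E 2.9414.
Lower quotas: A 2, B 3, C 2, D 2, E 2 (sum 11, leaving 3 seats).
Remainders in descending order: E 0.9414, C 0.8154, A 0.4770, B 0.4690, D 0.2971.
The surplus seats go to E, C, A.

A: 3; B: 3; C: 3; D: 2; E: 3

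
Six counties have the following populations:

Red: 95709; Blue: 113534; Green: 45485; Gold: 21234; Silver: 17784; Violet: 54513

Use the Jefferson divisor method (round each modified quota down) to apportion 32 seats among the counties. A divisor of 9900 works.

Red=9, Blue=11, Green=4, Gold=2, Silver=1, Violet=5

With modified divisor 9900: modified quotas Red 9.668, Blue 11.468, Green 4.594, Gold 2.145, Silver 1.796, Violet 5.506.
Rounding down: Red 9, Blue 11, Green 4, Gold 2, Silver 1, Violet 5 (total 32).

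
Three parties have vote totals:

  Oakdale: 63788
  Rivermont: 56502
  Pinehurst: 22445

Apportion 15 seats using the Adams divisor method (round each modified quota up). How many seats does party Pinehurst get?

3

Standard divisor 142735/15 ≈ 9515.667; standard quotas: Oakdale 6.703, Rivermont 5.938, Pinehurst 2.359.
Rounding up gives 7, 6, 3 = 16 seats, so the divisor must be adjusted.
With modified divisor 10900: modified quotas Oakdale 5.852, Rivermont 5.184, Pinehurst 2.059.
Rounding up: Oakdale 6, Rivermont 6, Pinehurst 3 (total 15).
Pinehurst receives 3.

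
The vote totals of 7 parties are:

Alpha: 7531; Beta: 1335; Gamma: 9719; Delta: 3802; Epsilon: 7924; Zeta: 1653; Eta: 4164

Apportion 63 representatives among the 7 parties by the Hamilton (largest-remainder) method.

Standard divisor: 36128 ÷ 63 ≈ 573.46.
Standard quotas: Alpha 13.1326, Beta 2.3280, Gamma 16.9480, Delta 6.6299, Epsilon 13.8179, Zeta 2.8825, Eta 7.2612.
Lower quotas: Alpha 13, Beta 2, Gamma 16, Delta 6, Epsilon 13, Zeta 2, Eta 7 (sum 59, leaving 4 seats).
Remainders in descending order: Gamma 0.9480, Zeta 0.8825, Epsilon 0.8179, Delta 0.6299, Beta 0.3280, Eta 0.2612, Alpha 0.1326.
Largest remainders: Gamma, Zeta, Epsilon, Delta receive the extra seats.

Alpha 13, Beta 2, Gamma 17, Delta 7, Epsilon 14, Zeta 3, Eta 7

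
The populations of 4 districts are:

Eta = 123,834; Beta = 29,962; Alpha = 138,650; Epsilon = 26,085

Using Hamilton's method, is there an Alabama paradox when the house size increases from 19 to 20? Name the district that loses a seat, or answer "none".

Epsilon

At 19 seats: Eta 7, Beta 2, Alpha 8, Epsilon 2.
At 20 seats: Eta 8, Beta 2, Alpha 9, Epsilon 1.
Epsilon drops from 2 to 1.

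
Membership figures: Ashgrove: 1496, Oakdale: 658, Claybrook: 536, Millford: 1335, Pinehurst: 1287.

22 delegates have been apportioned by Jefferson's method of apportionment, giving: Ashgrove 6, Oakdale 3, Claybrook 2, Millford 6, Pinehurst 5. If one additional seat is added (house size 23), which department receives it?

Pinehurst

Priority for the next seat is population ÷ (current seats + 1).
Priorities: Ashgrove 213.714, Oakdale 164.500, Claybrook 178.667, Millford 190.714, Pinehurst 214.500.
Highest priority: Pinehurst.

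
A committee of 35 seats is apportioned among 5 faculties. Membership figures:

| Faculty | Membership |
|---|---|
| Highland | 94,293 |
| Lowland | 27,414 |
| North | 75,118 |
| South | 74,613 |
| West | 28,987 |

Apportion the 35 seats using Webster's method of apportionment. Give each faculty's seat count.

Standard divisor 300425/35 ≈ 8583.571; standard quotas: Highland 10.985, Lowland 3.194, North 8.751, South 8.693, West 3.377.
Rounding to the nearest integer gives Highland 11, Lowland 3, North 9, South 9, West 3 — total 35, matching the house size, so no adjustment is needed.

Highland: 11; Lowland: 3; North: 9; South: 9; West: 3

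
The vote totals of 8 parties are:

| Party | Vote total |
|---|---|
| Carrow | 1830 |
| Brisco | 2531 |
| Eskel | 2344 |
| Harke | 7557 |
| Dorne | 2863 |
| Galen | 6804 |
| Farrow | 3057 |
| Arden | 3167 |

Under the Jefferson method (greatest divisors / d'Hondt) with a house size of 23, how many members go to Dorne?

Standard divisor 30153/23 ≈ 1311; standard quotas: Carrow 1.396, Brisco 1.931, Eskel 1.788, Harke 5.764, Dorne 2.184, Galen 5.190, Farrow 2.332, Arden 2.416.
Rounding down gives 1, 1, 1, 5, 2, 5, 2, 2 = 19 seats, so the divisor must be adjusted.
With modified divisor 1100: modified quotas Carrow 1.664, Brisco 2.301, Eskel 2.131, Harke 6.870, Dorne 2.603, Galen 6.185, Farrow 2.779, Arden 2.879.
Rounding down: Carrow 1, Brisco 2, Eskel 2, Harke 6, Dorne 2, Galen 6, Farrow 2, Arden 2 (total 23).
Dorne receives 2.

2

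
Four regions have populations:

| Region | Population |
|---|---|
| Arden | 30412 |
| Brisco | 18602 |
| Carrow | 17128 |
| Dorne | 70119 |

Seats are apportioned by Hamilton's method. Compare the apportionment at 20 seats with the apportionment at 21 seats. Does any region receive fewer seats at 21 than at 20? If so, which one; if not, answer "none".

Carrow

At 20 seats: Arden 4, Brisco 3, Carrow 3, Dorne 10.
At 21 seats: Arden 5, Brisco 3, Carrow 2, Dorne 11.
Carrow drops from 3 to 2.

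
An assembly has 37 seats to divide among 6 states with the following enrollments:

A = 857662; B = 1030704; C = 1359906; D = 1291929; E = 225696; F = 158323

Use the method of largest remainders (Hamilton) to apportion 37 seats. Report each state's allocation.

Total 4924220; standard divisor 4924220/37 ≈ 133087.027.
Standard quotas: A 6.4444, B 7.7446, C 10.2182, D 9.7074, E 1.6959, F 1.1896.
Lower quotas: A 6, B 7, C 10, D 9, E 1, F 1 (sum 34, leaving 3 seats).
Remainders in descending order: B 0.7446, D 0.7074, E 0.6959, A 0.4444, C 0.2182, F 0.1896.
The surplus seats go to B, D, E.

A=6; B=8; C=10; D=10; E=2; F=1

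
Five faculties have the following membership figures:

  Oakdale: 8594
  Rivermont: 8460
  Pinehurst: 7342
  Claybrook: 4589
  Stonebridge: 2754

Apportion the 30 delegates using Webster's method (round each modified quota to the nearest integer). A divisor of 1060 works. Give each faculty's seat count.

Oakdale=8, Rivermont=8, Pinehurst=7, Claybrook=4, Stonebridge=3

With modified divisor 1060: modified quotas Oakdale 8.108, Rivermont 7.981, Pinehurst 6.926, Claybrook 4.329, Stonebridge 2.598.
Rounding to the nearest integer: Oakdale 8, Rivermont 8, Pinehurst 7, Claybrook 4, Stonebridge 3 (total 30).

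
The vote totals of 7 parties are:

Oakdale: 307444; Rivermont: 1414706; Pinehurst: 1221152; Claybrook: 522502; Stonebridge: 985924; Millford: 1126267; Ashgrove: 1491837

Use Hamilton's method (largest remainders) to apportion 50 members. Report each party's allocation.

Oakdale 2; Rivermont 10; Pinehurst 9; Claybrook 4; Stonebridge 7; Millford 8; Ashgrove 10

The standard divisor is 7069832/50 ≈ 141396.64.
Standard quotas: Oakdale 2.1743, Rivermont 10.0052, Pinehurst 8.6364, Claybrook 3.6953, Stonebridge 6.9728, Millford 7.9653, Ashgrove 10.5507.
Lower quotas: Oakdale 2, Rivermont 10, Pinehurst 8, Claybrook 3, Stonebridge 6, Millford 7, Ashgrove 10 (sum 46, leaving 4 seats).
Remainders in descending order: Stonebridge 0.9728, Millford 0.9653, Claybrook 0.6953, Pinehurst 0.6364, Ashgrove 0.5507, Oakdale 0.1743, Rivermont 0.0052.
Largest remainders: Stonebridge, Millford, Claybrook, Pinehurst receive the extra seats.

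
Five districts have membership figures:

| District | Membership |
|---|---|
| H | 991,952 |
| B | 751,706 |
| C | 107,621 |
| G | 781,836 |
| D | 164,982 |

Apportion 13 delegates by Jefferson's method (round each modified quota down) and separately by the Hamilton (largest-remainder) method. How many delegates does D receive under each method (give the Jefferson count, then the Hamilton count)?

Jefferson: H 5, B 4, C 0, G 4, D 0.
Hamilton: H 5, B 3, C 0, G 4, D 1.
D gets 0 under Jefferson and 1 under Hamilton.

0 and 1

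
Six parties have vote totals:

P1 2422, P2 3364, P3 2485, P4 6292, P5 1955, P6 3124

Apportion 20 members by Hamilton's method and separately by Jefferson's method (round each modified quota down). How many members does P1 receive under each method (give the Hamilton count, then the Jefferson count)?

Hamilton: P1 3, P2 3, P3 3, P4 6, P5 2, P6 3.
Jefferson: P1 2, P2 4, P3 2, P4 7, P5 2, P6 3.
P1 gets 3 under Hamilton and 2 under Jefferson.

3 and 2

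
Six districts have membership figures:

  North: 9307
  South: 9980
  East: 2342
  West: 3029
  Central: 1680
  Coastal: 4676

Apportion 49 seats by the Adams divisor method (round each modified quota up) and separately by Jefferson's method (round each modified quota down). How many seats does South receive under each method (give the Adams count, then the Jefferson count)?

15 and 17

Adams: North 14, South 15, East 4, West 5, Central 3, Coastal 8.
Jefferson: North 15, South 17, East 3, West 5, Central 2, Coastal 7.
South gets 15 under Adams and 17 under Jefferson.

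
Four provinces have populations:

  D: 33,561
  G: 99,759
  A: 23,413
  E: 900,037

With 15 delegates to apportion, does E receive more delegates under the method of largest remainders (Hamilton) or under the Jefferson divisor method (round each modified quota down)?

Jefferson

Hamilton: D 1, G 1, A 0, E 13.
Jefferson: D 0, G 1, A 0, E 14.
E gets 13 under Hamilton and 14 under Jefferson.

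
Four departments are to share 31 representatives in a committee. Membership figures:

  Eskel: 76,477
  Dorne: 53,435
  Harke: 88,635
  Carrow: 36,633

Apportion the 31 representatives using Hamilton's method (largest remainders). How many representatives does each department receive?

Total 255180; standard divisor 255180/31 ≈ 8231.613.
Standard quotas: Eskel 9.2906, Dorne 6.4914, Harke 10.7676, Carrow 4.4503.
Lower quotas: Eskel 9, Dorne 6, Harke 10, Carrow 4 (sum 29, leaving 2 seats).
Remainders in descending order: Harke 0.7676, Dorne 0.4914, Carrow 0.4503, Eskel 0.2906.
Largest remainders: Harke, Dorne receive the extra seats.

Eskel 9, Dorne 7, Harke 11, Carrow 4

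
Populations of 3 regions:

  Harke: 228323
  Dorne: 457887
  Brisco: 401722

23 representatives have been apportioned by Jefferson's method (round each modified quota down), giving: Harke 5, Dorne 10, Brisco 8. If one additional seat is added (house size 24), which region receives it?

Brisco

Priority for the next seat is population ÷ (current seats + 1).
Priorities: Harke 38053.833, Dorne 41626.091, Brisco 44635.778.
Highest priority: Brisco.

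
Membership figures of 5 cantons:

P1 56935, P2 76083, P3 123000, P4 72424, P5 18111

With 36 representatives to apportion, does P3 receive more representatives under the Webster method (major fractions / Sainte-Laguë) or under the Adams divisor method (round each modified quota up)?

Webster: P1 6, P2 8, P3 13, P4 7, P5 2.
Adams: P1 6, P2 8, P3 12, P4 8, P5 2.
P3 gets 13 under Webster and 12 under Adams.

Webster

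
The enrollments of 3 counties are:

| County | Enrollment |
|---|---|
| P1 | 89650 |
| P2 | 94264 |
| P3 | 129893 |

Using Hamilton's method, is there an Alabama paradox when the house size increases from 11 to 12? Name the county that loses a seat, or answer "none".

none

At 11 seats: P1 3, P2 3, P3 5.
At 12 seats: P1 3, P2 4, P3 5.
No county's allocation decreased.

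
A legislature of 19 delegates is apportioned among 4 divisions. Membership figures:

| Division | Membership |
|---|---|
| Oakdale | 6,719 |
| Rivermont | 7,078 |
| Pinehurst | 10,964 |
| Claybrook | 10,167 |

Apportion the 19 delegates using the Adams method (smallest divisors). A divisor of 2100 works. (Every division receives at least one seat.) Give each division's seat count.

Oakdale: 4, Rivermont: 4, Pinehurst: 6, Claybrook: 5

With modified divisor 2100: modified quotas Oakdale 3.200, Rivermont 3.370, Pinehurst 5.221, Claybrook 4.841.
Rounding up: Oakdale 4, Rivermont 4, Pinehurst 6, Claybrook 5 (total 19).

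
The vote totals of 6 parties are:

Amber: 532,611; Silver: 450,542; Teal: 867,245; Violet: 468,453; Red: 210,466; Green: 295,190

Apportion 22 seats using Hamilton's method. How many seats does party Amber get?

The standard divisor is 2824507/22 ≈ 128386.682.
Standard quotas: Amber 4.1485, Silver 3.5093, Teal 6.7549, Violet 3.6488, Red 1.6393, Green 2.2992.
Lower quotas: Amber 4, Silver 3, Teal 6, Violet 3, Red 1, Green 2 (sum 19, leaving 3 seats).
Remainders in descending order: Teal 0.7549, Violet 0.6488, Red 0.6393, Silver 0.5093, Green 0.2992, Amber 0.1485.
The surplus seats go to Teal, Violet, Red.
Amber receives 4.

4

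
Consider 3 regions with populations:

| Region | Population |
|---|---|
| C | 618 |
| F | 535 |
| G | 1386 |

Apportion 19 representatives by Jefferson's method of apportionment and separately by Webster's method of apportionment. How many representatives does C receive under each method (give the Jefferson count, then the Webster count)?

Jefferson: C 4, F 4, G 11.
Webster: C 5, F 4, G 10.
C gets 4 under Jefferson and 5 under Webster.

4 and 5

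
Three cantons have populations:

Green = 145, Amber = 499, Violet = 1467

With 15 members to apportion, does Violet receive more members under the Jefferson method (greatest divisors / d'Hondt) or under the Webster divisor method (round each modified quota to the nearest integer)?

Jefferson: Green 1, Amber 3, Violet 11.
Webster: Green 1, Amber 4, Violet 10.
Violet gets 11 under Jefferson and 10 under Webster.

Jefferson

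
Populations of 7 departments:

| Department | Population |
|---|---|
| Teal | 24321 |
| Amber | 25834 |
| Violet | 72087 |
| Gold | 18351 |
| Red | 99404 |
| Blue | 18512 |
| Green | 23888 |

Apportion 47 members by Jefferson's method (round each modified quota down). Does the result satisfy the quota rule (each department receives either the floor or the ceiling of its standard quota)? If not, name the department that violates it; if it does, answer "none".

Standard quotas: Teal 4.048, Amber 4.300, Violet 11.998, Gold 3.054, Red 16.544, Blue 3.081, Green 3.976.
Jefferson allocation: Teal 4, Amber 4, Violet 12, Gold 3, Red 17, Blue 3, Green 4.
Every allocation lies between the lower and upper quota.

none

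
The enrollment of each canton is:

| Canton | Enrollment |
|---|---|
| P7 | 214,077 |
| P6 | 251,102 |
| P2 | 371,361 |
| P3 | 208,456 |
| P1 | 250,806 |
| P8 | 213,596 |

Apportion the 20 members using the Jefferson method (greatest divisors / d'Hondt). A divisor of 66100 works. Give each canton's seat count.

With modified divisor 66100: modified quotas P7 3.239, P6 3.799, P2 5.618, P3 3.154, P1 3.794, P8 3.231.
Rounding down: P7 3, P6 3, P2 5, P3 3, P1 3, P8 3 (total 20).

P7 3, P6 3, P2 5, P3 3, P1 3, P8 3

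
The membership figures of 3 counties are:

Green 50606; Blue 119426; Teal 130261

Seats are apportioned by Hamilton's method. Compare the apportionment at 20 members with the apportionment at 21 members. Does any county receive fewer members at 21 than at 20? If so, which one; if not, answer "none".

none

At 20 seats: Green 3, Blue 8, Teal 9.
At 21 seats: Green 4, Blue 8, Teal 9.
No county's allocation decreased.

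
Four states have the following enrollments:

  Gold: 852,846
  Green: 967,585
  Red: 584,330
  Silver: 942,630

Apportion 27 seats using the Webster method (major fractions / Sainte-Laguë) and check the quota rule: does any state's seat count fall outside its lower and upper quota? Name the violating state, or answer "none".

none

Standard quotas: Gold 6.879, Green 7.805, Red 4.713, Silver 7.603.
Webster allocation: Gold 7, Green 8, Red 5, Silver 7.
Every allocation lies between the lower and upper quota.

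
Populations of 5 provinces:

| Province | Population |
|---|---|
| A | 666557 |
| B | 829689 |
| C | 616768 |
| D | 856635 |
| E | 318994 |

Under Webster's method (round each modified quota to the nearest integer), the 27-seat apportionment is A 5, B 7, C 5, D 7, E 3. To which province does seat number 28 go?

Priority for the next seat is population ÷ (current seats + 0.5).
Priorities: A 121192.182, B 110625.200, C 112139.636, D 114218.000, E 91141.143.
Highest priority: A.

A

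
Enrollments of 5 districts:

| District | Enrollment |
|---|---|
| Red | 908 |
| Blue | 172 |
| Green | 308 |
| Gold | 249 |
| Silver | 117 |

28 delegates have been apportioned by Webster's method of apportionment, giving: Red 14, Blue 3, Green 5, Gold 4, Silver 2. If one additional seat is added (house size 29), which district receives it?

Priority for the next seat is population ÷ (current seats + 0.5).
Priorities: Red 62.621, Blue 49.143, Green 56.000, Gold 55.333, Silver 46.800.
Highest priority: Red.

Red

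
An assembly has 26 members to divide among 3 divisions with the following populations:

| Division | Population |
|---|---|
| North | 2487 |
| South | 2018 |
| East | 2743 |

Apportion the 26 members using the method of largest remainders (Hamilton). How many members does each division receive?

Standard divisor: 7248 ÷ 26 ≈ 278.769.
Standard quotas: North 8.921, South 7.239, East 9.840.
Lower quotas: North 8, South 7, East 9 (sum 24, leaving 2 seats).
Remainders in descending order: North 0.921, East 0.840, South 0.239.
The surplus seats go to North, East.

North 9; South 7; East 10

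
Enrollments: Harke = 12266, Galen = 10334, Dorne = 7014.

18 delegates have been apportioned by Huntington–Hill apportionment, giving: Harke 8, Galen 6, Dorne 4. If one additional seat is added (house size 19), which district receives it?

Galen

Priority for the next seat is population ÷ (√(s·(s+1))).
Priorities: Harke 1445.562, Galen 1594.571, Dorne 1568.378.
Highest priority: Galen.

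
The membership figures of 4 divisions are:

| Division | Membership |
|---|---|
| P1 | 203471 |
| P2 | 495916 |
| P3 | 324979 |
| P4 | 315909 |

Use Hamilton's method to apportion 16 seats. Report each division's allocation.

P1=2; P2=6; P3=4; P4=4

Standard divisor: 1340275 ÷ 16 ≈ 83767.188.
Standard quotas: P1 2.4290, P2 5.9202, P3 3.8796, P4 3.7713.
Lower quotas: P1 2, P2 5, P3 3, P4 3 (sum 13, leaving 3 seats).
Remainders in descending order: P2 0.9202, P3 0.8796, P4 0.7713, P1 0.4290.
Largest remainders: P2, P3, P4 receive the extra seats.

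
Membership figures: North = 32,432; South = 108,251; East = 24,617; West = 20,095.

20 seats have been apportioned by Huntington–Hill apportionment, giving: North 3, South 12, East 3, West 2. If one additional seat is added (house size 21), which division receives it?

Priority for the next seat is population ÷ (√(s·(s+1))).
Priorities: North 9362.312, South 8667.016, East 7106.316, West 8203.749.
Highest priority: North.

North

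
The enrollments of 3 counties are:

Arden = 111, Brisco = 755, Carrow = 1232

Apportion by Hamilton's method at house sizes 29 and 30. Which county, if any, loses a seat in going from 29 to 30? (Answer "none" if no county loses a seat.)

At 29 seats: Arden 2, Brisco 10, Carrow 17.
At 30 seats: Arden 1, Brisco 11, Carrow 18.
Arden drops from 2 to 1.

Arden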